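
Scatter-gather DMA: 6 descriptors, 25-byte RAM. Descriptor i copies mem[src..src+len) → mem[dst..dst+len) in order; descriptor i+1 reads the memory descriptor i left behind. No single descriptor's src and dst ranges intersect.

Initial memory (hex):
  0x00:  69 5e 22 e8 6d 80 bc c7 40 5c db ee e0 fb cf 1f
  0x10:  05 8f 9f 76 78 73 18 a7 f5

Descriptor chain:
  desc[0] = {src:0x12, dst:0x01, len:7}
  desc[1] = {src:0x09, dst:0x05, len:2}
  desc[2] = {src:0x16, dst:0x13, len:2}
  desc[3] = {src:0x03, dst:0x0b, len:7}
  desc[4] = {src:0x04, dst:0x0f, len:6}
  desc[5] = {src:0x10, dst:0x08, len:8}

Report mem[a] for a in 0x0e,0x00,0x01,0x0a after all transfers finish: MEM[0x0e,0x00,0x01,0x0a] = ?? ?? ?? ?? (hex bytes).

MEM[0x0e,0x00,0x01,0x0a] = 18 69 9f f5

[0] 0x12->0x01 len=7 : 9f 76 78 73 18 a7 f5
[1] 0x09->0x05 len=2 : 5c db
[2] 0x16->0x13 len=2 : 18 a7
[3] 0x03->0x0b len=7 : 78 73 5c db f5 40 5c
[4] 0x04->0x0f len=6 : 73 5c db f5 40 5c
[5] 0x10->0x08 len=8 : 5c db f5 40 5c 73 18 a7
query mem[0x0e]=0x18, mem[0x00]=0x69, mem[0x01]=0x9f, mem[0x0a]=0xf5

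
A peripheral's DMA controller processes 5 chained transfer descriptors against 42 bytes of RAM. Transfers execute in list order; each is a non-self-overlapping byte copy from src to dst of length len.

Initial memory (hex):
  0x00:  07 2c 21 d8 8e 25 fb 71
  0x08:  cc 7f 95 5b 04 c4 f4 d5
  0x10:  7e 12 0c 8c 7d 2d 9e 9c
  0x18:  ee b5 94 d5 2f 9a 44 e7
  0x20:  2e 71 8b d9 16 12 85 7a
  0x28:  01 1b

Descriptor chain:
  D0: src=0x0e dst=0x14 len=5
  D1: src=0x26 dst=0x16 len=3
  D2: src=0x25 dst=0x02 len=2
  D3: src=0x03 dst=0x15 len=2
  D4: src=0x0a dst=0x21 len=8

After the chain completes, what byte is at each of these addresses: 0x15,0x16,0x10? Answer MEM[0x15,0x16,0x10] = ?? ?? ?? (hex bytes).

MEM[0x15,0x16,0x10] = 85 8e 7e

  after D0: wrote 5B at 0x14 = f4d57e120c
  after D1: wrote 3B at 0x16 = 857a01
  after D2: wrote 2B at 0x02 = 1285
  after D3: wrote 2B at 0x15 = 858e
  after D4: wrote 8B at 0x21 = 955b04c4f4d57e12
query mem[0x15]=0x85, mem[0x16]=0x8e, mem[0x10]=0x7e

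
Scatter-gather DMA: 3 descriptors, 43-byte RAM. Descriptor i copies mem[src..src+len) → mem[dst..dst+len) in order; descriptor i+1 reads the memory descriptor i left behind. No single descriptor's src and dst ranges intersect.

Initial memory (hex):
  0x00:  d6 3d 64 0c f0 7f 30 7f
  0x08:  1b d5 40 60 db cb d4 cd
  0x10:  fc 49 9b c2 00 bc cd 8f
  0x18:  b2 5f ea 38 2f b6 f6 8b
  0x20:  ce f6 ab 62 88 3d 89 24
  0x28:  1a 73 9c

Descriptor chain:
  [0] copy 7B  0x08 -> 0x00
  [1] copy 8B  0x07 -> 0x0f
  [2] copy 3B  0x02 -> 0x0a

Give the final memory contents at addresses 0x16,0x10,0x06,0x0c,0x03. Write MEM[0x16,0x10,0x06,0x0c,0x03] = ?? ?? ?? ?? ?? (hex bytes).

#0 dst[0x00+7] := {0x1b,0xd5,0x40,0x60,0xdb,0xcb,0xd4}
#1 dst[0x0f+8] := {0x7f,0x1b,0xd5,0x40,0x60,0xdb,0xcb,0xd4}
#2 dst[0x0a+3] := {0x40,0x60,0xdb}
query mem[0x16]=0xd4, mem[0x10]=0x1b, mem[0x06]=0xd4, mem[0x0c]=0xdb, mem[0x03]=0x60

MEM[0x16,0x10,0x06,0x0c,0x03] = d4 1b d4 db 60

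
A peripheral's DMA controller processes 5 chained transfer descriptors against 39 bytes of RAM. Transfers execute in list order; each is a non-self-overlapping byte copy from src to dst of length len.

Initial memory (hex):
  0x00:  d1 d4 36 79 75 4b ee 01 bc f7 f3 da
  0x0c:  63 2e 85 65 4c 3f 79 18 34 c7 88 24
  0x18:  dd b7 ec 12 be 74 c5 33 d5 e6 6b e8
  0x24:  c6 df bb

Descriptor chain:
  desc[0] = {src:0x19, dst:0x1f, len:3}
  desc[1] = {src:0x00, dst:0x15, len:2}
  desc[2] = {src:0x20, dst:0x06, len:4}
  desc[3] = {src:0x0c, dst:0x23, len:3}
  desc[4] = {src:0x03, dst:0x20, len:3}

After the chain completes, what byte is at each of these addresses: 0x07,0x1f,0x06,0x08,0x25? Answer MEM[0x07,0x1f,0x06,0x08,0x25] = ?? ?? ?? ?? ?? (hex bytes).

MEM[0x07,0x1f,0x06,0x08,0x25] = 12 b7 ec 6b 85

#0 dst[0x1f+3] := {0xb7,0xec,0x12}
#1 dst[0x15+2] := {0xd1,0xd4}
#2 dst[0x06+4] := {0xec,0x12,0x6b,0xe8}
#3 dst[0x23+3] := {0x63,0x2e,0x85}
#4 dst[0x20+3] := {0x79,0x75,0x4b}
query mem[0x07]=0x12, mem[0x1f]=0xb7, mem[0x06]=0xec, mem[0x08]=0x6b, mem[0x25]=0x85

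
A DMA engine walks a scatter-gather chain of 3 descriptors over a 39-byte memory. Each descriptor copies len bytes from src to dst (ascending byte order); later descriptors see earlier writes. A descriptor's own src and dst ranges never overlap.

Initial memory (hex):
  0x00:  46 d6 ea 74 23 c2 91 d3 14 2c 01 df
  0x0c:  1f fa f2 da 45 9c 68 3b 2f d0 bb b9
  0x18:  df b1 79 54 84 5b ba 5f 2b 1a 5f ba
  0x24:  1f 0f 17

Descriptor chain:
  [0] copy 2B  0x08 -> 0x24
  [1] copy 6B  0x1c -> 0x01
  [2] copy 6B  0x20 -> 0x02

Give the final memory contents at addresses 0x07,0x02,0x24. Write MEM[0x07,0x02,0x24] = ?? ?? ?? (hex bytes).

MEM[0x07,0x02,0x24] = 2c 2b 14

#0 dst[0x24+2] := {0x14,0x2c}
#1 dst[0x01+6] := {0x84,0x5b,0xba,0x5f,0x2b,0x1a}
#2 dst[0x02+6] := {0x2b,0x1a,0x5f,0xba,0x14,0x2c}
query mem[0x07]=0x2c, mem[0x02]=0x2b, mem[0x24]=0x14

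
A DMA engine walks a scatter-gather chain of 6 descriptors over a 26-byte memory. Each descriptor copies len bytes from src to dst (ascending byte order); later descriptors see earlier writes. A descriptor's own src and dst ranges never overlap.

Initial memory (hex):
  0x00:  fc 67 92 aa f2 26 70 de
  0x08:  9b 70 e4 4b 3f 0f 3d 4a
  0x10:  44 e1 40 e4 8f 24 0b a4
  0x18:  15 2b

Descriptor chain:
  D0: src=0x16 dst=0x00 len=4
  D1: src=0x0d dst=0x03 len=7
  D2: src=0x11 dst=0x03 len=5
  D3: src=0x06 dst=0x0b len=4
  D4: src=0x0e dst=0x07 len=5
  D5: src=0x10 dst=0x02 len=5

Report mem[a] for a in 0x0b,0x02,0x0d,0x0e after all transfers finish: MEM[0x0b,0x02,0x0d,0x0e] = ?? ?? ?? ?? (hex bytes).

#0 dst[0x00+4] := {0x0b,0xa4,0x15,0x2b}
#1 dst[0x03+7] := {0x0f,0x3d,0x4a,0x44,0xe1,0x40,0xe4}
#2 dst[0x03+5] := {0xe1,0x40,0xe4,0x8f,0x24}
#3 dst[0x0b+4] := {0x8f,0x24,0x40,0xe4}
#4 dst[0x07+5] := {0xe4,0x4a,0x44,0xe1,0x40}
#5 dst[0x02+5] := {0x44,0xe1,0x40,0xe4,0x8f}
query mem[0x0b]=0x40, mem[0x02]=0x44, mem[0x0d]=0x40, mem[0x0e]=0xe4

MEM[0x0b,0x02,0x0d,0x0e] = 40 44 40 e4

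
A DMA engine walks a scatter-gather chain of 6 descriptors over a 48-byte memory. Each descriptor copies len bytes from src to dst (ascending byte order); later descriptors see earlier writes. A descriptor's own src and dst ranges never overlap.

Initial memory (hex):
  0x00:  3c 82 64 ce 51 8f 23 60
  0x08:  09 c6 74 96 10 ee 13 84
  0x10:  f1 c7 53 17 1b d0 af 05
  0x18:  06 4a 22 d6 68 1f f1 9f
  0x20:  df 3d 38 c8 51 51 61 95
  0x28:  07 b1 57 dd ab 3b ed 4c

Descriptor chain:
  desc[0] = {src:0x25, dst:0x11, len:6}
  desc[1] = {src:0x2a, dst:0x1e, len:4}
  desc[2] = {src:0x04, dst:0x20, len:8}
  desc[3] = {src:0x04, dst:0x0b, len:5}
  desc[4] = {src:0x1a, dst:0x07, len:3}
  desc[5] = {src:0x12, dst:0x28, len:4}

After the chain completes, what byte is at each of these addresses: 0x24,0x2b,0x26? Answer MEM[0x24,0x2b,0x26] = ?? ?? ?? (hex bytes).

MEM[0x24,0x2b,0x26] = 09 b1 74

#0 dst[0x11+6] := {0x51,0x61,0x95,0x07,0xb1,0x57}
#1 dst[0x1e+4] := {0x57,0xdd,0xab,0x3b}
#2 dst[0x20+8] := {0x51,0x8f,0x23,0x60,0x09,0xc6,0x74,0x96}
#3 dst[0x0b+5] := {0x51,0x8f,0x23,0x60,0x09}
#4 dst[0x07+3] := {0x22,0xd6,0x68}
#5 dst[0x28+4] := {0x61,0x95,0x07,0xb1}
query mem[0x24]=0x09, mem[0x2b]=0xb1, mem[0x26]=0x74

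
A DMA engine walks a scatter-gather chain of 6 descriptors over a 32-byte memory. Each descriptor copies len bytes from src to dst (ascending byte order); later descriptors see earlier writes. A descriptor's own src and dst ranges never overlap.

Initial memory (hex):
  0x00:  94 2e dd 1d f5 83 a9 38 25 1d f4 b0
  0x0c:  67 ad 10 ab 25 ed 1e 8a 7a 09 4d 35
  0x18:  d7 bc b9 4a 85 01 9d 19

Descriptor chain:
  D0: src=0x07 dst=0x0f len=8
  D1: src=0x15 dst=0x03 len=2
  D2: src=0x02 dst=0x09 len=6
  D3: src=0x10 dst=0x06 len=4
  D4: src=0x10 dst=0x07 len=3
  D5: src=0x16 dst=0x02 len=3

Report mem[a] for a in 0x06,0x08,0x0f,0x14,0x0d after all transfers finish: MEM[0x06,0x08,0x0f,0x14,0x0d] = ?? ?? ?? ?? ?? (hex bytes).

MEM[0x06,0x08,0x0f,0x14,0x0d] = 25 1d 38 67 a9

#0 dst[0x0f+8] := {0x38,0x25,0x1d,0xf4,0xb0,0x67,0xad,0x10}
#1 dst[0x03+2] := {0xad,0x10}
#2 dst[0x09+6] := {0xdd,0xad,0x10,0x83,0xa9,0x38}
#3 dst[0x06+4] := {0x25,0x1d,0xf4,0xb0}
#4 dst[0x07+3] := {0x25,0x1d,0xf4}
#5 dst[0x02+3] := {0x10,0x35,0xd7}
query mem[0x06]=0x25, mem[0x08]=0x1d, mem[0x0f]=0x38, mem[0x14]=0x67, mem[0x0d]=0xa9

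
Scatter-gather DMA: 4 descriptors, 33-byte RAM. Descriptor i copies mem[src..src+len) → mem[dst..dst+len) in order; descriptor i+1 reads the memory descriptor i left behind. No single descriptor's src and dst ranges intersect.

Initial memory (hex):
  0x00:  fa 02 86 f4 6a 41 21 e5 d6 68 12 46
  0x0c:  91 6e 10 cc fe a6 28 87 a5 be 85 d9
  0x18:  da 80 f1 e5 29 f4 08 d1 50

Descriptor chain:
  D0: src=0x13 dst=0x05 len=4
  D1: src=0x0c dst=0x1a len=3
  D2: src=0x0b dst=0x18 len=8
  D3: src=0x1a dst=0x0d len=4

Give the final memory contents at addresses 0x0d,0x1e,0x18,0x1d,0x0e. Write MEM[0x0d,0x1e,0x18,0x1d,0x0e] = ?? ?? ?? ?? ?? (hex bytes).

MEM[0x0d,0x1e,0x18,0x1d,0x0e] = 6e a6 46 fe 10

D0: mem[0x05..0x08] <- [87 a5 be 85]
D1: mem[0x1a..0x1c] <- [91 6e 10]
D2: mem[0x18..0x1f] <- [46 91 6e 10 cc fe a6 28]
D3: mem[0x0d..0x10] <- [6e 10 cc fe]
query mem[0x0d]=0x6e, mem[0x1e]=0xa6, mem[0x18]=0x46, mem[0x1d]=0xfe, mem[0x0e]=0x10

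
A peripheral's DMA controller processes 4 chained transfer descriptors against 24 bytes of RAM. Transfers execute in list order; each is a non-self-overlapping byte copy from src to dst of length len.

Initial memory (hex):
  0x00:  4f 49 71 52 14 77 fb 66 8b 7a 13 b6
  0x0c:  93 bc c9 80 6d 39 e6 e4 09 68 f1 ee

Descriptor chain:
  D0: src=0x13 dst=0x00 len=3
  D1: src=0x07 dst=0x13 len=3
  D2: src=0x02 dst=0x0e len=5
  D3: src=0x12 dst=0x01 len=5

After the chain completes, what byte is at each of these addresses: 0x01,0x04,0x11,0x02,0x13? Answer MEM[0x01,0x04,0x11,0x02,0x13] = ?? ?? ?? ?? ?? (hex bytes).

MEM[0x01,0x04,0x11,0x02,0x13] = fb 7a 77 66 66

D0: mem[0x00..0x02] <- [e4 09 68]
D1: mem[0x13..0x15] <- [66 8b 7a]
D2: mem[0x0e..0x12] <- [68 52 14 77 fb]
D3: mem[0x01..0x05] <- [fb 66 8b 7a f1]
query mem[0x01]=0xfb, mem[0x04]=0x7a, mem[0x11]=0x77, mem[0x02]=0x66, mem[0x13]=0x66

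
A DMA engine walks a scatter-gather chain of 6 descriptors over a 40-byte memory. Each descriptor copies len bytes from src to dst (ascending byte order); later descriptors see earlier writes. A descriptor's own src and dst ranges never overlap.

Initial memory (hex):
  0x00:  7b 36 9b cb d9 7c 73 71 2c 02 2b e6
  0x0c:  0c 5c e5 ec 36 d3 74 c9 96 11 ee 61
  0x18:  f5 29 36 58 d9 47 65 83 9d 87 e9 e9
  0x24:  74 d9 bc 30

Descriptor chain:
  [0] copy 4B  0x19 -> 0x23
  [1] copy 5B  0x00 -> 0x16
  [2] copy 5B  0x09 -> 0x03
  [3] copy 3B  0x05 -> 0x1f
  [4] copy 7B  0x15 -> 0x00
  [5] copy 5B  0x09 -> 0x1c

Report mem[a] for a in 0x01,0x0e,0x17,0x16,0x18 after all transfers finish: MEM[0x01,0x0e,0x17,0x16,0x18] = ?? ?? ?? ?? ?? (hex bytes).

#0 dst[0x23+4] := {0x29,0x36,0x58,0xd9}
#1 dst[0x16+5] := {0x7b,0x36,0x9b,0xcb,0xd9}
#2 dst[0x03+5] := {0x02,0x2b,0xe6,0x0c,0x5c}
#3 dst[0x1f+3] := {0xe6,0x0c,0x5c}
#4 dst[0x00+7] := {0x11,0x7b,0x36,0x9b,0xcb,0xd9,0x58}
#5 dst[0x1c+5] := {0x02,0x2b,0xe6,0x0c,0x5c}
query mem[0x01]=0x7b, mem[0x0e]=0xe5, mem[0x17]=0x36, mem[0x16]=0x7b, mem[0x18]=0x9b

MEM[0x01,0x0e,0x17,0x16,0x18] = 7b e5 36 7b 9b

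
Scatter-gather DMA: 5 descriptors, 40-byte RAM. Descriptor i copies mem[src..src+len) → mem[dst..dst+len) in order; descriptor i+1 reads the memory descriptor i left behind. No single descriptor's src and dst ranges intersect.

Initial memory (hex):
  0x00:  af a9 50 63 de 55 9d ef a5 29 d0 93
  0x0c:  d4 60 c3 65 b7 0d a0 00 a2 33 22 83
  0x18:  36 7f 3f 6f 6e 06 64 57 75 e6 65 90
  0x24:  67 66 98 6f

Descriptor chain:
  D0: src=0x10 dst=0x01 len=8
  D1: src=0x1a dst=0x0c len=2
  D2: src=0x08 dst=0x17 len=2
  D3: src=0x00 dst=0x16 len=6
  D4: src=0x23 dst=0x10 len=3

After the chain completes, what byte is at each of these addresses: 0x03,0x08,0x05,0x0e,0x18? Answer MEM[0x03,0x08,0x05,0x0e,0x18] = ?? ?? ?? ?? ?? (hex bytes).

MEM[0x03,0x08,0x05,0x0e,0x18] = a0 83 a2 c3 0d

  after D0: wrote 8B at 0x01 = b70da000a2332283
  after D1: wrote 2B at 0x0c = 3f6f
  after D2: wrote 2B at 0x17 = 8329
  after D3: wrote 6B at 0x16 = afb70da000a2
  after D4: wrote 3B at 0x10 = 906766
query mem[0x03]=0xa0, mem[0x08]=0x83, mem[0x05]=0xa2, mem[0x0e]=0xc3, mem[0x18]=0x0d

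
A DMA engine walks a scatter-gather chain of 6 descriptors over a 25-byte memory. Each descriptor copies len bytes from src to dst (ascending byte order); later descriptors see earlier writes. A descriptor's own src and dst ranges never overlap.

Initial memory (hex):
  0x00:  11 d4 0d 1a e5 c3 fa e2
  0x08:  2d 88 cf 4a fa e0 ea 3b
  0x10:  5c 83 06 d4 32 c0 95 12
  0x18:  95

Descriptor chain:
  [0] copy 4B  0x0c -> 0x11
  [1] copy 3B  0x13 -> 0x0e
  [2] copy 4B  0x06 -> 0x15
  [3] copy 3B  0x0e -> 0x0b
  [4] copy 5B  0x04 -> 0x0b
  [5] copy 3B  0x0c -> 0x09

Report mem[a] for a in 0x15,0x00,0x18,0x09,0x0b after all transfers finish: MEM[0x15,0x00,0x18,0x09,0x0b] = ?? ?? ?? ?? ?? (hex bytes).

D0: mem[0x11..0x14] <- [fa e0 ea 3b]
D1: mem[0x0e..0x10] <- [ea 3b c0]
D2: mem[0x15..0x18] <- [fa e2 2d 88]
D3: mem[0x0b..0x0d] <- [ea 3b c0]
D4: mem[0x0b..0x0f] <- [e5 c3 fa e2 2d]
D5: mem[0x09..0x0b] <- [c3 fa e2]
query mem[0x15]=0xfa, mem[0x00]=0x11, mem[0x18]=0x88, mem[0x09]=0xc3, mem[0x0b]=0xe2

MEM[0x15,0x00,0x18,0x09,0x0b] = fa 11 88 c3 e2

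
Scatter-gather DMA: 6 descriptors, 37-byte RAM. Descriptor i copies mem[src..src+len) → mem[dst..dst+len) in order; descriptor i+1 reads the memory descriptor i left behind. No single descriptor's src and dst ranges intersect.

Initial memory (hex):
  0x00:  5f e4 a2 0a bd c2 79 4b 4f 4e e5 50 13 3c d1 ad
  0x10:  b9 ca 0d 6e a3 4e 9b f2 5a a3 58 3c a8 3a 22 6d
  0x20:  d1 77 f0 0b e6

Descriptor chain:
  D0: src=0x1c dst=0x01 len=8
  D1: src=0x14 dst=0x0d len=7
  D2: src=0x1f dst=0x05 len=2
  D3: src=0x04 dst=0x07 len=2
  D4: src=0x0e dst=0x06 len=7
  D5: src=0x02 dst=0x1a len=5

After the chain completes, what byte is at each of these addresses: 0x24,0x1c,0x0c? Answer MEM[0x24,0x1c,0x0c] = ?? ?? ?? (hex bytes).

[0] 0x1c->0x01 len=8 : a8 3a 22 6d d1 77 f0 0b
[1] 0x14->0x0d len=7 : a3 4e 9b f2 5a a3 58
[2] 0x1f->0x05 len=2 : 6d d1
[3] 0x04->0x07 len=2 : 6d 6d
[4] 0x0e->0x06 len=7 : 4e 9b f2 5a a3 58 a3
[5] 0x02->0x1a len=5 : 3a 22 6d 6d 4e
query mem[0x24]=0xe6, mem[0x1c]=0x6d, mem[0x0c]=0xa3

MEM[0x24,0x1c,0x0c] = e6 6d a3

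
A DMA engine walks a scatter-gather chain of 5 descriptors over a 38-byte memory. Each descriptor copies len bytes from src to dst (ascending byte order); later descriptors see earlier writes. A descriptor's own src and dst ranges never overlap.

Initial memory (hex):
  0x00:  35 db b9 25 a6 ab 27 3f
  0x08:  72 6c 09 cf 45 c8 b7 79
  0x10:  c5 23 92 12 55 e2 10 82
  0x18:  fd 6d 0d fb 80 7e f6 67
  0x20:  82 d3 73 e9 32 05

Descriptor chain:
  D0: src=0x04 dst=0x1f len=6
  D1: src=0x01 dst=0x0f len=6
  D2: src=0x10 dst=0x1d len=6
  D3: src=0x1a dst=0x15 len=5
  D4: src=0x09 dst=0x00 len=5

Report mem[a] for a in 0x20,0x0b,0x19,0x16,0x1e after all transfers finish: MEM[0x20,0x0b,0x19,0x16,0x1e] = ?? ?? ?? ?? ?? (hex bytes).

MEM[0x20,0x0b,0x19,0x16,0x1e] = ab cf 25 fb 25

#0 dst[0x1f+6] := {0xa6,0xab,0x27,0x3f,0x72,0x6c}
#1 dst[0x0f+6] := {0xdb,0xb9,0x25,0xa6,0xab,0x27}
#2 dst[0x1d+6] := {0xb9,0x25,0xa6,0xab,0x27,0xe2}
#3 dst[0x15+5] := {0x0d,0xfb,0x80,0xb9,0x25}
#4 dst[0x00+5] := {0x6c,0x09,0xcf,0x45,0xc8}
query mem[0x20]=0xab, mem[0x0b]=0xcf, mem[0x19]=0x25, mem[0x16]=0xfb, mem[0x1e]=0x25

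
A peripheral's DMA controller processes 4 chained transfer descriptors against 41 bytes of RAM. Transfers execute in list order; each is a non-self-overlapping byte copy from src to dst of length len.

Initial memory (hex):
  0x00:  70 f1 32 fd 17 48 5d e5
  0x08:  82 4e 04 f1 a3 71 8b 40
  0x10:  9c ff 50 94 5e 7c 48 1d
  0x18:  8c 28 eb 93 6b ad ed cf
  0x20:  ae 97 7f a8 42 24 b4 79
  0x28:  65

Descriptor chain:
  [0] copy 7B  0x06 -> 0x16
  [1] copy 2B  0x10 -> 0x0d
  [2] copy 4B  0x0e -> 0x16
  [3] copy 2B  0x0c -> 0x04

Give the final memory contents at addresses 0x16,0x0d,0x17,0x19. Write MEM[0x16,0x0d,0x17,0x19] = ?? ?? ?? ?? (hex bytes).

#0 dst[0x16+7] := {0x5d,0xe5,0x82,0x4e,0x04,0xf1,0xa3}
#1 dst[0x0d+2] := {0x9c,0xff}
#2 dst[0x16+4] := {0xff,0x40,0x9c,0xff}
#3 dst[0x04+2] := {0xa3,0x9c}
query mem[0x16]=0xff, mem[0x0d]=0x9c, mem[0x17]=0x40, mem[0x19]=0xff

MEM[0x16,0x0d,0x17,0x19] = ff 9c 40 ff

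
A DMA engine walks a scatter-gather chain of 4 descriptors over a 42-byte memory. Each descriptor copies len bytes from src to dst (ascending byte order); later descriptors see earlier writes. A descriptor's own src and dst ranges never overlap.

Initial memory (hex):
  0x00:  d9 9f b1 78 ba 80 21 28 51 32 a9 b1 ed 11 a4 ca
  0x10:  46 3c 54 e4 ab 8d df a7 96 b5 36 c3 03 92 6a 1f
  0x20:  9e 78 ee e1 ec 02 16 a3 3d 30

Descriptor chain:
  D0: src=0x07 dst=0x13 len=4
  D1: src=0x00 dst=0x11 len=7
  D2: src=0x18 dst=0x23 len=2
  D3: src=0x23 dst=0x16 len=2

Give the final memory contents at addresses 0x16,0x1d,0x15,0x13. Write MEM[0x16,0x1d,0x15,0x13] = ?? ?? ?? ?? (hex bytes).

MEM[0x16,0x1d,0x15,0x13] = 96 92 ba b1

D0: mem[0x13..0x16] <- [28 51 32 a9]
D1: mem[0x11..0x17] <- [d9 9f b1 78 ba 80 21]
D2: mem[0x23..0x24] <- [96 b5]
D3: mem[0x16..0x17] <- [96 b5]
query mem[0x16]=0x96, mem[0x1d]=0x92, mem[0x15]=0xba, mem[0x13]=0xb1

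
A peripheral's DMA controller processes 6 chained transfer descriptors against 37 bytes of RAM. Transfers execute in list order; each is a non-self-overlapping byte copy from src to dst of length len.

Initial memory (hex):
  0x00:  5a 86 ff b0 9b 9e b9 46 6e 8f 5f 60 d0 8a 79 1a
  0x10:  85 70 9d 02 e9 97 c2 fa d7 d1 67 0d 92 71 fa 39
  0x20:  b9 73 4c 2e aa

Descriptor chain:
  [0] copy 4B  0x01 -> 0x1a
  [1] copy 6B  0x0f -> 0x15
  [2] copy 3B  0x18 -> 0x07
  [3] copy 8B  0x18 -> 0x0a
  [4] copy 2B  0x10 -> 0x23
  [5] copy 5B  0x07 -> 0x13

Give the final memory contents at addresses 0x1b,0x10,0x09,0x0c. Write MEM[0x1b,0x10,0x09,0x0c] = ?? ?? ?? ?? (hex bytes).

MEM[0x1b,0x10,0x09,0x0c] = ff fa e9 e9

[0] 0x01->0x1a len=4 : 86 ff b0 9b
[1] 0x0f->0x15 len=6 : 1a 85 70 9d 02 e9
[2] 0x18->0x07 len=3 : 9d 02 e9
[3] 0x18->0x0a len=8 : 9d 02 e9 ff b0 9b fa 39
[4] 0x10->0x23 len=2 : fa 39
[5] 0x07->0x13 len=5 : 9d 02 e9 9d 02
query mem[0x1b]=0xff, mem[0x10]=0xfa, mem[0x09]=0xe9, mem[0x0c]=0xe9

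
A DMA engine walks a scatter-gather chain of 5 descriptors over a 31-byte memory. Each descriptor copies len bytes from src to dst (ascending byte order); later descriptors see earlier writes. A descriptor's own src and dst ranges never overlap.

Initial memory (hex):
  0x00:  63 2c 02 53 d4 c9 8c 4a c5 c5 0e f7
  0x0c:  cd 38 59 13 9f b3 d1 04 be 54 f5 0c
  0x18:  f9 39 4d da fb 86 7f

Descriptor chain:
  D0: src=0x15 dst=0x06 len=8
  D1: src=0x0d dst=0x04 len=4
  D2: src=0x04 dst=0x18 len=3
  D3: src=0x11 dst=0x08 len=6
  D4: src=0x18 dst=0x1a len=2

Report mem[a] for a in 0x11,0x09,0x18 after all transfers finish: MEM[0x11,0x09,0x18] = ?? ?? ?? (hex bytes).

MEM[0x11,0x09,0x18] = b3 d1 fb

[0] 0x15->0x06 len=8 : 54 f5 0c f9 39 4d da fb
[1] 0x0d->0x04 len=4 : fb 59 13 9f
[2] 0x04->0x18 len=3 : fb 59 13
[3] 0x11->0x08 len=6 : b3 d1 04 be 54 f5
[4] 0x18->0x1a len=2 : fb 59
query mem[0x11]=0xb3, mem[0x09]=0xd1, mem[0x18]=0xfb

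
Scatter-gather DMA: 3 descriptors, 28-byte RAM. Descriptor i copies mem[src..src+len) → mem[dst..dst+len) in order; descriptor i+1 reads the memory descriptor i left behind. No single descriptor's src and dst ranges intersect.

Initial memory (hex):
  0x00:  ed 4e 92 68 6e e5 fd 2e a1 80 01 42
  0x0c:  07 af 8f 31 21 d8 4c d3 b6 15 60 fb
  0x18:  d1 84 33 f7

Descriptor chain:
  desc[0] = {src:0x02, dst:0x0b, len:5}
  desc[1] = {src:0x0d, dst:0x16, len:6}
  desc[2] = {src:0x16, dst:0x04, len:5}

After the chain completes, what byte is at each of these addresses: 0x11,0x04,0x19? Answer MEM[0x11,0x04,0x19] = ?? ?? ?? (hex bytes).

D0: mem[0x0b..0x0f] <- [92 68 6e e5 fd]
D1: mem[0x16..0x1b] <- [6e e5 fd 21 d8 4c]
D2: mem[0x04..0x08] <- [6e e5 fd 21 d8]
query mem[0x11]=0xd8, mem[0x04]=0x6e, mem[0x19]=0x21

MEM[0x11,0x04,0x19] = d8 6e 21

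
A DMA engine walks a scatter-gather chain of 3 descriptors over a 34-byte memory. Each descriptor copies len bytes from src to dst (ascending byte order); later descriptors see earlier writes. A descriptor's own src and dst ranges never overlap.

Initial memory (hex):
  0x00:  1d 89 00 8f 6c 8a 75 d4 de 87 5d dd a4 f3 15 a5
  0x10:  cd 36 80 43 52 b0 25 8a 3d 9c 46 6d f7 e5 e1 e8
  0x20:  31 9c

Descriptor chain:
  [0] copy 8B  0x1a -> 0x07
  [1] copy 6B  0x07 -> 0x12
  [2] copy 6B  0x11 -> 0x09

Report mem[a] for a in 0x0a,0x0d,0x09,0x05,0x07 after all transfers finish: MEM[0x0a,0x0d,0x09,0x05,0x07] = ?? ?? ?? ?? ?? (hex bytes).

[0] 0x1a->0x07 len=8 : 46 6d f7 e5 e1 e8 31 9c
[1] 0x07->0x12 len=6 : 46 6d f7 e5 e1 e8
[2] 0x11->0x09 len=6 : 36 46 6d f7 e5 e1
query mem[0x0a]=0x46, mem[0x0d]=0xe5, mem[0x09]=0x36, mem[0x05]=0x8a, mem[0x07]=0x46

MEM[0x0a,0x0d,0x09,0x05,0x07] = 46 e5 36 8a 46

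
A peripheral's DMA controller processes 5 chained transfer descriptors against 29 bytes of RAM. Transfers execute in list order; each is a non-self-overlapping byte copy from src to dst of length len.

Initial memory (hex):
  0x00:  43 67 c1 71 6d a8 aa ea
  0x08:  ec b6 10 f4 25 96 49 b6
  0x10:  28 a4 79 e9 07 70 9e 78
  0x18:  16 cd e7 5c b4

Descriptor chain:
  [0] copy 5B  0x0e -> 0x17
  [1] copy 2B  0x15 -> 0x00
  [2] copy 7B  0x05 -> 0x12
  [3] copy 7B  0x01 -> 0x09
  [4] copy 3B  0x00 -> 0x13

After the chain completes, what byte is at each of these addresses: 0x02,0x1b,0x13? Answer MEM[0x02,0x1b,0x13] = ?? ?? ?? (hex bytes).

D0: mem[0x17..0x1b] <- [49 b6 28 a4 79]
D1: mem[0x00..0x01] <- [70 9e]
D2: mem[0x12..0x18] <- [a8 aa ea ec b6 10 f4]
D3: mem[0x09..0x0f] <- [9e c1 71 6d a8 aa ea]
D4: mem[0x13..0x15] <- [70 9e c1]
query mem[0x02]=0xc1, mem[0x1b]=0x79, mem[0x13]=0x70

MEM[0x02,0x1b,0x13] = c1 79 70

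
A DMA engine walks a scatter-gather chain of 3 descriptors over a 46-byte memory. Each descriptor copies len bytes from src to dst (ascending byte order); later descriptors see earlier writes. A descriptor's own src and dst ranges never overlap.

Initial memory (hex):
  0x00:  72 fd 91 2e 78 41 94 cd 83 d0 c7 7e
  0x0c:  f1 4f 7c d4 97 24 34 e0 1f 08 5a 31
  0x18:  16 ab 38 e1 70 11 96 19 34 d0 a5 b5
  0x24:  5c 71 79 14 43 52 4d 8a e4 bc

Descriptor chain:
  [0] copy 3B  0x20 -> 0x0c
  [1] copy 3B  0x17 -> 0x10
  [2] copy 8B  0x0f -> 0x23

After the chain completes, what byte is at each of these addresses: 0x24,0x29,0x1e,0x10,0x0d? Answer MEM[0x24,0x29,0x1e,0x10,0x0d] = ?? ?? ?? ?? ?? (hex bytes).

MEM[0x24,0x29,0x1e,0x10,0x0d] = 31 08 96 31 d0

#0 dst[0x0c+3] := {0x34,0xd0,0xa5}
#1 dst[0x10+3] := {0x31,0x16,0xab}
#2 dst[0x23+8] := {0xd4,0x31,0x16,0xab,0xe0,0x1f,0x08,0x5a}
query mem[0x24]=0x31, mem[0x29]=0x08, mem[0x1e]=0x96, mem[0x10]=0x31, mem[0x0d]=0xd0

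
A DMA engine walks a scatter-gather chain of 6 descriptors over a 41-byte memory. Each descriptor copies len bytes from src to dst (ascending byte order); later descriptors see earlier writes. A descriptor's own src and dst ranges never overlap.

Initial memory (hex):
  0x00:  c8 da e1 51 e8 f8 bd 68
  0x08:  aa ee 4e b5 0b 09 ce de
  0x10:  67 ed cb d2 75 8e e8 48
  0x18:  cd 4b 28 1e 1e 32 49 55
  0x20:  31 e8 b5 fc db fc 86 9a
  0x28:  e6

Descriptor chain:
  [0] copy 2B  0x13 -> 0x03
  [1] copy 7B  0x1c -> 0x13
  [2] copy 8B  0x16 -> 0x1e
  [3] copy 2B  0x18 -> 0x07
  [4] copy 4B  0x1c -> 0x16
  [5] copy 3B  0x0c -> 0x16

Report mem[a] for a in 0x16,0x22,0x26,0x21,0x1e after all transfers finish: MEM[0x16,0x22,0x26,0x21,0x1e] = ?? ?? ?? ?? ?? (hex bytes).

#0 dst[0x03+2] := {0xd2,0x75}
#1 dst[0x13+7] := {0x1e,0x32,0x49,0x55,0x31,0xe8,0xb5}
#2 dst[0x1e+8] := {0x55,0x31,0xe8,0xb5,0x28,0x1e,0x1e,0x32}
#3 dst[0x07+2] := {0xe8,0xb5}
#4 dst[0x16+4] := {0x1e,0x32,0x55,0x31}
#5 dst[0x16+3] := {0x0b,0x09,0xce}
query mem[0x16]=0x0b, mem[0x22]=0x28, mem[0x26]=0x86, mem[0x21]=0xb5, mem[0x1e]=0x55

MEM[0x16,0x22,0x26,0x21,0x1e] = 0b 28 86 b5 55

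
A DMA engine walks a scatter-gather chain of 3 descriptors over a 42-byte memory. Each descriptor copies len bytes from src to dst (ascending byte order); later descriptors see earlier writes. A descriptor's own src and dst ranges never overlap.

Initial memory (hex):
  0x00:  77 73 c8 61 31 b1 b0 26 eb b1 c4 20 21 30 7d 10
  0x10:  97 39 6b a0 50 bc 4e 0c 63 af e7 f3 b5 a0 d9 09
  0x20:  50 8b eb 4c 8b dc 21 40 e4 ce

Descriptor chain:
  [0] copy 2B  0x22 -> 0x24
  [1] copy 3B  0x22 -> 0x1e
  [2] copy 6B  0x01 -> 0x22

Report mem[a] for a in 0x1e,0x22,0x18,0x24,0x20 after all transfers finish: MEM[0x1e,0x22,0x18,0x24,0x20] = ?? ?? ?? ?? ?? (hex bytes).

[0] 0x22->0x24 len=2 : eb 4c
[1] 0x22->0x1e len=3 : eb 4c eb
[2] 0x01->0x22 len=6 : 73 c8 61 31 b1 b0
query mem[0x1e]=0xeb, mem[0x22]=0x73, mem[0x18]=0x63, mem[0x24]=0x61, mem[0x20]=0xeb

MEM[0x1e,0x22,0x18,0x24,0x20] = eb 73 63 61 eb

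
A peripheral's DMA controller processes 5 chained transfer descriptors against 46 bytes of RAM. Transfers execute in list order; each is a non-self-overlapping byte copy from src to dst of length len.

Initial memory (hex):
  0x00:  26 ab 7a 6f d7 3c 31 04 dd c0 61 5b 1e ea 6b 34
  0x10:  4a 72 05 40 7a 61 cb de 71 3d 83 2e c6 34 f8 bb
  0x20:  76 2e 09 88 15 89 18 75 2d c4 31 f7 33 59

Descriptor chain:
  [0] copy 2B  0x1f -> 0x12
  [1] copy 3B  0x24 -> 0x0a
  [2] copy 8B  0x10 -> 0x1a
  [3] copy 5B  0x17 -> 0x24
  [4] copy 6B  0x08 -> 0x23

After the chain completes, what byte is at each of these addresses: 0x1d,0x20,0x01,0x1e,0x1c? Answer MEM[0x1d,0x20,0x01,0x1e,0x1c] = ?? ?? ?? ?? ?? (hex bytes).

D0: mem[0x12..0x13] <- [bb 76]
D1: mem[0x0a..0x0c] <- [15 89 18]
D2: mem[0x1a..0x21] <- [4a 72 bb 76 7a 61 cb de]
D3: mem[0x24..0x28] <- [de 71 3d 4a 72]
D4: mem[0x23..0x28] <- [dd c0 15 89 18 ea]
query mem[0x1d]=0x76, mem[0x20]=0xcb, mem[0x01]=0xab, mem[0x1e]=0x7a, mem[0x1c]=0xbb

MEM[0x1d,0x20,0x01,0x1e,0x1c] = 76 cb ab 7a bb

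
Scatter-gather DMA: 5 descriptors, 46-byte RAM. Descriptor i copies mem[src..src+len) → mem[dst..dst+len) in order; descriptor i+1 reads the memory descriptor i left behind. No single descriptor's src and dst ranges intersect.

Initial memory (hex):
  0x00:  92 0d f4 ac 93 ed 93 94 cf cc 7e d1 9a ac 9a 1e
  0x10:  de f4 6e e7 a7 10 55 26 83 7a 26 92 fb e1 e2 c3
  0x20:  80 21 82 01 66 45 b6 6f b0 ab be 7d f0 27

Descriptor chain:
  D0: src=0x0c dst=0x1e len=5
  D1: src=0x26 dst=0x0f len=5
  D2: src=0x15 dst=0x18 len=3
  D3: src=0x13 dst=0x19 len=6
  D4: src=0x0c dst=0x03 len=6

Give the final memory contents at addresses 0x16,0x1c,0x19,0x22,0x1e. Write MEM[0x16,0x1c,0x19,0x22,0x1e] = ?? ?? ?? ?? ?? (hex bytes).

  after D0: wrote 5B at 0x1e = 9aac9a1ede
  after D1: wrote 5B at 0x0f = b66fb0abbe
  after D2: wrote 3B at 0x18 = 105526
  after D3: wrote 6B at 0x19 = bea710552610
  after D4: wrote 6B at 0x03 = 9aac9ab66fb0
query mem[0x16]=0x55, mem[0x1c]=0x55, mem[0x19]=0xbe, mem[0x22]=0xde, mem[0x1e]=0x10

MEM[0x16,0x1c,0x19,0x22,0x1e] = 55 55 be de 10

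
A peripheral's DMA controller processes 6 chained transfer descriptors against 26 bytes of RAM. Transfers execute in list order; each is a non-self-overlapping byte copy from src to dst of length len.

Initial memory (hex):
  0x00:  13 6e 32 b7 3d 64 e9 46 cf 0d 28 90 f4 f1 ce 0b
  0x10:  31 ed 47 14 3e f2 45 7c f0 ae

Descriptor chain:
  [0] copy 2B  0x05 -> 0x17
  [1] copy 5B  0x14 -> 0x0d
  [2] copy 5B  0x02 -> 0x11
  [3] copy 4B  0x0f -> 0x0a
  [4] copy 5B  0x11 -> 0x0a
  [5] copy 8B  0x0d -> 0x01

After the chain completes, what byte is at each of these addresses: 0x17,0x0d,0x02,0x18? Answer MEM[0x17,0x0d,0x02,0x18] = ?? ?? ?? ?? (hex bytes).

  after D0: wrote 2B at 0x17 = 64e9
  after D1: wrote 5B at 0x0d = 3ef24564e9
  after D2: wrote 5B at 0x11 = 32b73d64e9
  after D3: wrote 4B at 0x0a = 456432b7
  after D4: wrote 5B at 0x0a = 32b73d64e9
  after D5: wrote 8B at 0x01 = 64e9456432b73d64
query mem[0x17]=0x64, mem[0x0d]=0x64, mem[0x02]=0xe9, mem[0x18]=0xe9

MEM[0x17,0x0d,0x02,0x18] = 64 64 e9 e9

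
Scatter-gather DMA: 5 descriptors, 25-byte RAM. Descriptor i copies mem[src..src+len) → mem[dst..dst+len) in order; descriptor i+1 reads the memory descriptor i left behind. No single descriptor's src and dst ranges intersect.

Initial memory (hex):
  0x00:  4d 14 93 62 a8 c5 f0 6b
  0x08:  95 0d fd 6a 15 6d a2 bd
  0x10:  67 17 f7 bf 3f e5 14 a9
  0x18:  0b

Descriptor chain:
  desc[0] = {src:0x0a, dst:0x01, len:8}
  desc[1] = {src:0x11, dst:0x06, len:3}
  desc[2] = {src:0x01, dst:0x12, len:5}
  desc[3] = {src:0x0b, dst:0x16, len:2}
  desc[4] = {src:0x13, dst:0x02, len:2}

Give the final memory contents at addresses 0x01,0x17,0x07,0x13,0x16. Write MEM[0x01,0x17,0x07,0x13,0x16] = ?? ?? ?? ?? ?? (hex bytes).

MEM[0x01,0x17,0x07,0x13,0x16] = fd 15 f7 6a 6a

#0 dst[0x01+8] := {0xfd,0x6a,0x15,0x6d,0xa2,0xbd,0x67,0x17}
#1 dst[0x06+3] := {0x17,0xf7,0xbf}
#2 dst[0x12+5] := {0xfd,0x6a,0x15,0x6d,0xa2}
#3 dst[0x16+2] := {0x6a,0x15}
#4 dst[0x02+2] := {0x6a,0x15}
query mem[0x01]=0xfd, mem[0x17]=0x15, mem[0x07]=0xf7, mem[0x13]=0x6a, mem[0x16]=0x6a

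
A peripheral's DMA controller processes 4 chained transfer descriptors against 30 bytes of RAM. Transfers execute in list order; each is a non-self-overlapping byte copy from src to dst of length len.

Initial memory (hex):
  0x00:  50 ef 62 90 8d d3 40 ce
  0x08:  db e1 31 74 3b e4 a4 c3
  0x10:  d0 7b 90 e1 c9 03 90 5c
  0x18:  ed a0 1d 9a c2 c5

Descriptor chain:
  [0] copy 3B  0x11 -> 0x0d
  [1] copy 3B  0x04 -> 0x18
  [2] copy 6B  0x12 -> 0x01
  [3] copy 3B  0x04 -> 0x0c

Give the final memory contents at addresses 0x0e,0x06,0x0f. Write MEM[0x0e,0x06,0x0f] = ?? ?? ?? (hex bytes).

#0 dst[0x0d+3] := {0x7b,0x90,0xe1}
#1 dst[0x18+3] := {0x8d,0xd3,0x40}
#2 dst[0x01+6] := {0x90,0xe1,0xc9,0x03,0x90,0x5c}
#3 dst[0x0c+3] := {0x03,0x90,0x5c}
query mem[0x0e]=0x5c, mem[0x06]=0x5c, mem[0x0f]=0xe1

MEM[0x0e,0x06,0x0f] = 5c 5c e1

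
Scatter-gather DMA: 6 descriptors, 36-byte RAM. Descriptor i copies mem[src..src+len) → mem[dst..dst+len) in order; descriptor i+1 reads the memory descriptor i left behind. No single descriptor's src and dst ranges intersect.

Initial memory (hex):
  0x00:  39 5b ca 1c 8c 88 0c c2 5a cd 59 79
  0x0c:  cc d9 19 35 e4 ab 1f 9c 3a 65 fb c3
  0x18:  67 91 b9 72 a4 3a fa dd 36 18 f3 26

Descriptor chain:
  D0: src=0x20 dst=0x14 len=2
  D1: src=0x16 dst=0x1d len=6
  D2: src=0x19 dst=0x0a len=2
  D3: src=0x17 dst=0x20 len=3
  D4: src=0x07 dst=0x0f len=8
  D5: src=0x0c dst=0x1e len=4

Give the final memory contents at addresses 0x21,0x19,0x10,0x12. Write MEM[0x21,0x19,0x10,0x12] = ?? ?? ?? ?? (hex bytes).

MEM[0x21,0x19,0x10,0x12] = c2 91 5a 91

#0 dst[0x14+2] := {0x36,0x18}
#1 dst[0x1d+6] := {0xfb,0xc3,0x67,0x91,0xb9,0x72}
#2 dst[0x0a+2] := {0x91,0xb9}
#3 dst[0x20+3] := {0xc3,0x67,0x91}
#4 dst[0x0f+8] := {0xc2,0x5a,0xcd,0x91,0xb9,0xcc,0xd9,0x19}
#5 dst[0x1e+4] := {0xcc,0xd9,0x19,0xc2}
query mem[0x21]=0xc2, mem[0x19]=0x91, mem[0x10]=0x5a, mem[0x12]=0x91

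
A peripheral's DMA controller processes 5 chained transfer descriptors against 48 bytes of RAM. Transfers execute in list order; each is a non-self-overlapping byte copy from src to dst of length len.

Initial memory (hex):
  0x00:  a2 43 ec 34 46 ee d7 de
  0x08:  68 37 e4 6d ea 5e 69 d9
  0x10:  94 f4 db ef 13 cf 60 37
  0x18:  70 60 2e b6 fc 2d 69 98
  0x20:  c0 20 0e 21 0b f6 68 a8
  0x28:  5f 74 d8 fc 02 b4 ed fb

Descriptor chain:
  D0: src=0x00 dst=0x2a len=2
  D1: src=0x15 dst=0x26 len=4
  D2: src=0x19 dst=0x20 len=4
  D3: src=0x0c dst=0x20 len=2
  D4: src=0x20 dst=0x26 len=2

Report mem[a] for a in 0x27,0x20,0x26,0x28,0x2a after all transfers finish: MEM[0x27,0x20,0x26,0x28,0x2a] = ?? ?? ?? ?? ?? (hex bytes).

MEM[0x27,0x20,0x26,0x28,0x2a] = 5e ea ea 37 a2

[0] 0x00->0x2a len=2 : a2 43
[1] 0x15->0x26 len=4 : cf 60 37 70
[2] 0x19->0x20 len=4 : 60 2e b6 fc
[3] 0x0c->0x20 len=2 : ea 5e
[4] 0x20->0x26 len=2 : ea 5e
query mem[0x27]=0x5e, mem[0x20]=0xea, mem[0x26]=0xea, mem[0x28]=0x37, mem[0x2a]=0xa2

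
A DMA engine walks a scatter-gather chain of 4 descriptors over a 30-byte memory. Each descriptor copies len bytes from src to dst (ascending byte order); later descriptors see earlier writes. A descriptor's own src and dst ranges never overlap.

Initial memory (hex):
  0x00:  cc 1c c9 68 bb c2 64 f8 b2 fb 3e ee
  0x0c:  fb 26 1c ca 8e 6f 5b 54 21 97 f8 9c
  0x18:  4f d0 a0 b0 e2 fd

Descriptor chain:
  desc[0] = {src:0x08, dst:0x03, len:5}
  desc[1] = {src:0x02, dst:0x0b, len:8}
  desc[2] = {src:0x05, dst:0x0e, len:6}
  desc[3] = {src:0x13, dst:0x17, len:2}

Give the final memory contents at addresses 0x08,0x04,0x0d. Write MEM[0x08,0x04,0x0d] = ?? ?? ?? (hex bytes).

D0: mem[0x03..0x07] <- [b2 fb 3e ee fb]
D1: mem[0x0b..0x12] <- [c9 b2 fb 3e ee fb b2 fb]
D2: mem[0x0e..0x13] <- [3e ee fb b2 fb 3e]
D3: mem[0x17..0x18] <- [3e 21]
query mem[0x08]=0xb2, mem[0x04]=0xfb, mem[0x0d]=0xfb

MEM[0x08,0x04,0x0d] = b2 fb fb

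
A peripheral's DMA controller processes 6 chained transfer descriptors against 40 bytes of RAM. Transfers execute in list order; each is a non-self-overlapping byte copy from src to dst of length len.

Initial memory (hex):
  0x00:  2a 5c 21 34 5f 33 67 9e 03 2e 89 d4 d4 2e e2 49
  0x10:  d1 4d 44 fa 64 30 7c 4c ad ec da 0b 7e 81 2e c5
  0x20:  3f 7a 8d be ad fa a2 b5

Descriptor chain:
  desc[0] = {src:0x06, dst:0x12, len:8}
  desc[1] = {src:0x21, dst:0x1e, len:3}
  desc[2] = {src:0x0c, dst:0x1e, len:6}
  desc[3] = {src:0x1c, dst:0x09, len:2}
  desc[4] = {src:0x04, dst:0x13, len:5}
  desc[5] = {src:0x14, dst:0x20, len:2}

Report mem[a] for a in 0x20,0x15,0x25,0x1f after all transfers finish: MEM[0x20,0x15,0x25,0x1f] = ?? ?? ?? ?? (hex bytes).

MEM[0x20,0x15,0x25,0x1f] = 33 67 fa 2e

  after D0: wrote 8B at 0x12 = 679e032e89d4d42e
  after D1: wrote 3B at 0x1e = 7a8dbe
  after D2: wrote 6B at 0x1e = d42ee249d14d
  after D3: wrote 2B at 0x09 = 7e81
  after D4: wrote 5B at 0x13 = 5f33679e03
  after D5: wrote 2B at 0x20 = 3367
query mem[0x20]=0x33, mem[0x15]=0x67, mem[0x25]=0xfa, mem[0x1f]=0x2e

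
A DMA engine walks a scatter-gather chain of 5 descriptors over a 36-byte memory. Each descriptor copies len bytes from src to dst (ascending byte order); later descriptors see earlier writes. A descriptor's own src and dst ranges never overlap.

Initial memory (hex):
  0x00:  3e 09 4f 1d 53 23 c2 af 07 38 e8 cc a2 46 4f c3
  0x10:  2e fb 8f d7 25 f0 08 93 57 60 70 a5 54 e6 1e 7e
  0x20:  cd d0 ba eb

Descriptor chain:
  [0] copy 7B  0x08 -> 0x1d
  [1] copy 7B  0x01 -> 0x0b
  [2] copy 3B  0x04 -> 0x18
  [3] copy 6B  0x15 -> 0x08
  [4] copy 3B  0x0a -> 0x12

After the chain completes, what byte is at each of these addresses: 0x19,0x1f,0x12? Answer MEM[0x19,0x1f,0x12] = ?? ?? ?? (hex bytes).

MEM[0x19,0x1f,0x12] = 23 e8 93

D0: mem[0x1d..0x23] <- [07 38 e8 cc a2 46 4f]
D1: mem[0x0b..0x11] <- [09 4f 1d 53 23 c2 af]
D2: mem[0x18..0x1a] <- [53 23 c2]
D3: mem[0x08..0x0d] <- [f0 08 93 53 23 c2]
D4: mem[0x12..0x14] <- [93 53 23]
query mem[0x19]=0x23, mem[0x1f]=0xe8, mem[0x12]=0x93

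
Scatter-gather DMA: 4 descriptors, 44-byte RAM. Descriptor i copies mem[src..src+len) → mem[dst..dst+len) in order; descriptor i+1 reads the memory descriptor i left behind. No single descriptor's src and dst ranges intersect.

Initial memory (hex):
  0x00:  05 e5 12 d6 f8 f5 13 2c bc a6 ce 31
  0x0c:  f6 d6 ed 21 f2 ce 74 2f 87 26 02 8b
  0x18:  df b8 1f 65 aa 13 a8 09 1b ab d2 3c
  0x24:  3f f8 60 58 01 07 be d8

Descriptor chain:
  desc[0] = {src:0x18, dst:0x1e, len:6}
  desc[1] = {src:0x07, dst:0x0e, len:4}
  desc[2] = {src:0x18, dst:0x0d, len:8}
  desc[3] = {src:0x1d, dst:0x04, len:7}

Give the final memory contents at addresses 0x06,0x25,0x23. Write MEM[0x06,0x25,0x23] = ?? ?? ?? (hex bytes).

D0: mem[0x1e..0x23] <- [df b8 1f 65 aa 13]
D1: mem[0x0e..0x11] <- [2c bc a6 ce]
D2: mem[0x0d..0x14] <- [df b8 1f 65 aa 13 df b8]
D3: mem[0x04..0x0a] <- [13 df b8 1f 65 aa 13]
query mem[0x06]=0xb8, mem[0x25]=0xf8, mem[0x23]=0x13

MEM[0x06,0x25,0x23] = b8 f8 13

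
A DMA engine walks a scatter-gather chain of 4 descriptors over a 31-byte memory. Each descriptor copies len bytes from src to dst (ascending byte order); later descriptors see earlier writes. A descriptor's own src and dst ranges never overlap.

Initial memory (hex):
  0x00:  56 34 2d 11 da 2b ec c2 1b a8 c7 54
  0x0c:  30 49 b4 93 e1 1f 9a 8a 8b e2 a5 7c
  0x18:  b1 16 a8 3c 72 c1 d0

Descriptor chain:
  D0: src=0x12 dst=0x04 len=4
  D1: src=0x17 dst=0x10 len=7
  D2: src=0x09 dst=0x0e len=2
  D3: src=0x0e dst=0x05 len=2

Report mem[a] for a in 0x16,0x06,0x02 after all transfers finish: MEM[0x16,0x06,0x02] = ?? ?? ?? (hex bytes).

MEM[0x16,0x06,0x02] = c1 c7 2d

D0: mem[0x04..0x07] <- [9a 8a 8b e2]
D1: mem[0x10..0x16] <- [7c b1 16 a8 3c 72 c1]
D2: mem[0x0e..0x0f] <- [a8 c7]
D3: mem[0x05..0x06] <- [a8 c7]
query mem[0x16]=0xc1, mem[0x06]=0xc7, mem[0x02]=0x2d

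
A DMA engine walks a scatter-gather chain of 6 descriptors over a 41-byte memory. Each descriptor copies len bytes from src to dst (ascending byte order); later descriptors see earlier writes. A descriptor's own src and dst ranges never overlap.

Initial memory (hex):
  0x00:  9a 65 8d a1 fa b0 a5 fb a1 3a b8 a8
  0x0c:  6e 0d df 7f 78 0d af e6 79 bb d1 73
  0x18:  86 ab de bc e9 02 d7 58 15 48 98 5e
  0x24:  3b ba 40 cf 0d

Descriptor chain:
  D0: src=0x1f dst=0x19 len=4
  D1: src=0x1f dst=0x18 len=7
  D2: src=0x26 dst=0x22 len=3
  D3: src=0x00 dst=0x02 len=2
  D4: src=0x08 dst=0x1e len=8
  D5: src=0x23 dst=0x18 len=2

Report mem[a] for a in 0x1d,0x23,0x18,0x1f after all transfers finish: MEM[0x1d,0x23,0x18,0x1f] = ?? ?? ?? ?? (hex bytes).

  after D0: wrote 4B at 0x19 = 58154898
  after D1: wrote 7B at 0x18 = 581548985e3bba
  after D2: wrote 3B at 0x22 = 40cf0d
  after D3: wrote 2B at 0x02 = 9a65
  after D4: wrote 8B at 0x1e = a13ab8a86e0ddf7f
  after D5: wrote 2B at 0x18 = 0ddf
query mem[0x1d]=0x3b, mem[0x23]=0x0d, mem[0x18]=0x0d, mem[0x1f]=0x3a

MEM[0x1d,0x23,0x18,0x1f] = 3b 0d 0d 3a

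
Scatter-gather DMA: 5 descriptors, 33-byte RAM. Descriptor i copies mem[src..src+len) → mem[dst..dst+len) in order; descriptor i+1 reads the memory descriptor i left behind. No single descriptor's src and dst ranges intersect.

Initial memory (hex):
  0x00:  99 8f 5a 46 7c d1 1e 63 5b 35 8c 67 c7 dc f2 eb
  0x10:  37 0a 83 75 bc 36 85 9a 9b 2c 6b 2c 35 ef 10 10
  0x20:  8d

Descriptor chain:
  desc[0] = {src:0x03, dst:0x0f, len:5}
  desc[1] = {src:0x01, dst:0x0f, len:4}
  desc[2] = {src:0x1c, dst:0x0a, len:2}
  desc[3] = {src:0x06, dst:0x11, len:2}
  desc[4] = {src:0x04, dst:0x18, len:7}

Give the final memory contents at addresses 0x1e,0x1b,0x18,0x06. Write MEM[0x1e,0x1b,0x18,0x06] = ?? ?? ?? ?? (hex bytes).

D0: mem[0x0f..0x13] <- [46 7c d1 1e 63]
D1: mem[0x0f..0x12] <- [8f 5a 46 7c]
D2: mem[0x0a..0x0b] <- [35 ef]
D3: mem[0x11..0x12] <- [1e 63]
D4: mem[0x18..0x1e] <- [7c d1 1e 63 5b 35 35]
query mem[0x1e]=0x35, mem[0x1b]=0x63, mem[0x18]=0x7c, mem[0x06]=0x1e

MEM[0x1e,0x1b,0x18,0x06] = 35 63 7c 1e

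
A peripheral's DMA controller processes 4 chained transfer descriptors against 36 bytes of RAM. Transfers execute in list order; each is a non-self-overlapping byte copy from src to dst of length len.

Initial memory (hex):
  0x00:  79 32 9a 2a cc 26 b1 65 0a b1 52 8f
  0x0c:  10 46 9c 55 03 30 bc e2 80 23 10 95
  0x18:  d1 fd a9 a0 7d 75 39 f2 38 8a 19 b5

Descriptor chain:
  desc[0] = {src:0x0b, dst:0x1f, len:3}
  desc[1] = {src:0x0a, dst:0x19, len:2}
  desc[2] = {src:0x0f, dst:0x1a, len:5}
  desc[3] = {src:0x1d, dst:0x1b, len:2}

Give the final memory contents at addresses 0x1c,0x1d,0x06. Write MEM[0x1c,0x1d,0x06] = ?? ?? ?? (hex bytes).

#0 dst[0x1f+3] := {0x8f,0x10,0x46}
#1 dst[0x19+2] := {0x52,0x8f}
#2 dst[0x1a+5] := {0x55,0x03,0x30,0xbc,0xe2}
#3 dst[0x1b+2] := {0xbc,0xe2}
query mem[0x1c]=0xe2, mem[0x1d]=0xbc, mem[0x06]=0xb1

MEM[0x1c,0x1d,0x06] = e2 bc b1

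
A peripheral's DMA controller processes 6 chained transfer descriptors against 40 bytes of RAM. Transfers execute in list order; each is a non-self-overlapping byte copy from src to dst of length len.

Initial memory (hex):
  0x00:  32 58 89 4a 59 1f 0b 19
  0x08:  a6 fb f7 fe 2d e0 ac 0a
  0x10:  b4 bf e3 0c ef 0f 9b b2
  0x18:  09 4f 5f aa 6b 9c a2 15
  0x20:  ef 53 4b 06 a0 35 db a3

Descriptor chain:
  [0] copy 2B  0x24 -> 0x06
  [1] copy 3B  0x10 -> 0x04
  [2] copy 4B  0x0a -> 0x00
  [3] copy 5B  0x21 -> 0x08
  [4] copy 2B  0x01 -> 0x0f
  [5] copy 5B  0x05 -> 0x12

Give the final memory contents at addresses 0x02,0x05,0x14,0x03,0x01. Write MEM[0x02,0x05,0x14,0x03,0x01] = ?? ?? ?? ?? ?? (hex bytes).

#0 dst[0x06+2] := {0xa0,0x35}
#1 dst[0x04+3] := {0xb4,0xbf,0xe3}
#2 dst[0x00+4] := {0xf7,0xfe,0x2d,0xe0}
#3 dst[0x08+5] := {0x53,0x4b,0x06,0xa0,0x35}
#4 dst[0x0f+2] := {0xfe,0x2d}
#5 dst[0x12+5] := {0xbf,0xe3,0x35,0x53,0x4b}
query mem[0x02]=0x2d, mem[0x05]=0xbf, mem[0x14]=0x35, mem[0x03]=0xe0, mem[0x01]=0xfe

MEM[0x02,0x05,0x14,0x03,0x01] = 2d bf 35 e0 fe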